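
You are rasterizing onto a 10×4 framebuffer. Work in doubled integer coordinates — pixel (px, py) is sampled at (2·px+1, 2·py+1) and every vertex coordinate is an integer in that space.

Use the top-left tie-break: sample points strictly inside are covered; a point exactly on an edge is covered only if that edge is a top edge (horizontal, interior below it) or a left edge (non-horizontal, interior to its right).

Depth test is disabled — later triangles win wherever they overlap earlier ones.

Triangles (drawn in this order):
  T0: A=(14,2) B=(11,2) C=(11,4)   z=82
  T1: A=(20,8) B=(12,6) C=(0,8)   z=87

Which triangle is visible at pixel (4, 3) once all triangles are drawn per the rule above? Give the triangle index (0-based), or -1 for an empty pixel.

T0:
  2·area = 6  (B↔C swapped to make it positive)
  edge (14, 2)→(11, 4): d=(-3,2) right/bottom  bias=-1
  edge (11, 4)→(11, 2): d=(0,-2) top-left  bias=+0
  edge (11, 2)→(14, 2): d=(3,0) top-left  bias=+0
    (5,0)@(11, 1): e=[9,0,-3] → ·  [on edge]
    (5,1)@(11, 3): e=[3,0,3] → █  [on edge]
    (6,1)@(13, 3): e=[-1,4,3] → ·
    (5,2)@(11, 5): e=[-3,0,9] → ·  [on edge]
    (5,3)@(11, 7): e=[-9,0,15] → ·  [on edge]
  covered (1 px):
    · · · · · · · · · ·
    · · · · · █ · · · ·
    · · · · · · · · · ·
    · · · · · · · · · ·
T1:
  2·area = 40  (B↔C swapped to make it positive)
  edge (20, 8)→(0, 8): d=(-20,0) right/bottom  bias=-1
  edge (0, 8)→(12, 6): d=(12,-2) top-left  bias=+0
  edge (12, 6)→(20, 8): d=(8,2) right/bottom  bias=-1
    (3,3)@(7, 7): e=[20,2,18] → █
    (4,3)@(9, 7): e=[20,6,14] → █
    (5,3)@(11, 7): e=[20,10,10] → █
    (6,3)@(13, 7): e=[20,14,6] → █
    (7,3)@(15, 7): e=[20,18,2] → █
    (8,3)@(17, 7): e=[20,22,-2] → ·
  covered (5 px):
    · · · · · · · · · ·
    · · · · · · · · · ·
    · · · · · · · · · ·
    · · · █ █ █ █ █ · ·

Z-buffer (winner per pixel, '.' = empty):
  . . . . . . . . . .
  . . . . . 0 . . . .
  . . . . . . . . . .
  . . . 1 1 1 1 1 . .

Final: 1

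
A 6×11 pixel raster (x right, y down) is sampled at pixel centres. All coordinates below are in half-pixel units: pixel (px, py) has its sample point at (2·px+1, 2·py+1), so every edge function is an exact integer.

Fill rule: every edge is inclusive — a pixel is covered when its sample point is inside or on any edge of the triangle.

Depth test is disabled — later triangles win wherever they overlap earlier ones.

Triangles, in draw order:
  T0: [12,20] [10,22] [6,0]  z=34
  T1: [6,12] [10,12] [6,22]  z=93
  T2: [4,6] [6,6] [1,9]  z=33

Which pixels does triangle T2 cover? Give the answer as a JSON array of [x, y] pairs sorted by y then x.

T0:
  2·area = 52
  edge (12, 20)→(10, 22): d=(-2,2) inclusive
  edge (10, 22)→(6, 0): d=(-4,-22) inclusive
  edge (6, 0)→(12, 20): d=(6,20) inclusive
    (3,2)@(7, 5): e=[40,2,10] → #
    (4,2)@(9, 5): e=[36,46,-30] → ·
    (3,3)@(7, 7): e=[36,-6,22] → ·
    (4,5)@(9, 11): e=[24,22,6] → #
    (5,5)@(11, 11): e=[20,66,-34] → ·
    (4,6)@(9, 13): e=[20,14,18] → #
    (5,6)@(11, 13): e=[16,58,-22] → ·
    (4,7)@(9, 15): e=[16,6,30] → #
    (5,7)@(11, 15): e=[12,50,-10] → ·
    (4,8)@(9, 17): e=[12,-2,42] → ·
    (5,8)@(11, 17): e=[8,42,2] → #
    (5,9)@(11, 19): e=[4,34,14] → #
    (5,10)@(11, 21): e=[0,26,26] → #  [on edge]
  covered (7 px):
    · · · · · ·
    · · · · · ·
    · · · # · ·
    · · · · · ·
    · · · · · ·
    · · · · # ·
    · · · · # ·
    · · · · # ·
    · · · · · #
    · · · · · #
    · · · · · #
T1:
  2·area = 40
  edge (6, 12)→(10, 12): d=(4,0) inclusive
  edge (10, 12)→(6, 22): d=(-4,10) inclusive
  edge (6, 22)→(6, 12): d=(0,-10) inclusive
    (3,6)@(7, 13): e=[4,26,10] → #
    (4,6)@(9, 13): e=[4,6,30] → #
    (5,6)@(11, 13): e=[4,-14,50] → ·
    (3,7)@(7, 15): e=[12,18,10] → #
    (4,7)@(9, 15): e=[12,-2,30] → ·
    (3,8)@(7, 17): e=[20,10,10] → #
    (4,8)@(9, 17): e=[20,-10,30] → ·
    (3,9)@(7, 19): e=[28,2,10] → #
    (4,9)@(9, 19): e=[28,-18,30] → ·
    (3,10)@(7, 21): e=[36,-6,10] → ·
  covered (5 px):
    · · · · · ·
    · · · · · ·
    · · · · · ·
    · · · · · ·
    · · · · · ·
    · · · · · ·
    · · · # # ·
    · · · # · ·
    · · · # · ·
    · · · # · ·
    · · · · · ·
T2:
  2·area = 6
  edge (4, 6)→(6, 6): d=(2,0) inclusive
  edge (6, 6)→(1, 9): d=(-5,3) inclusive
  edge (1, 9)→(4, 6): d=(3,-3) inclusive
    (4,0)@(9, 1): e=[-10,16,0] → ·  [on edge]
    (3,1)@(7, 3): e=[-6,12,0] → ·  [on edge]
    (5,1)@(11, 3): e=[-6,0,12] → ·  [on edge]
    (2,2)@(5, 5): e=[-2,8,0] → ·  [on edge]
    (1,3)@(3, 7): e=[2,4,0] → #  [on edge]
    (2,3)@(5, 7): e=[2,-2,6] → ·
    (0,4)@(1, 9): e=[6,0,0] → #  [on edge]
    (1,4)@(3, 9): e=[6,-6,6] → ·
    (0,5)@(1, 11): e=[10,-10,6] → ·
  covered (2 px):
    · · · · · ·
    · · · · · ·
    · · · · · ·
    · # · · · ·
    # · · · · ·
    · · · · · ·
    · · · · · ·
    · · · · · ·
    · · · · · ·
    · · · · · ·
    · · · · · ·

Answer: [[1,3],[0,4]]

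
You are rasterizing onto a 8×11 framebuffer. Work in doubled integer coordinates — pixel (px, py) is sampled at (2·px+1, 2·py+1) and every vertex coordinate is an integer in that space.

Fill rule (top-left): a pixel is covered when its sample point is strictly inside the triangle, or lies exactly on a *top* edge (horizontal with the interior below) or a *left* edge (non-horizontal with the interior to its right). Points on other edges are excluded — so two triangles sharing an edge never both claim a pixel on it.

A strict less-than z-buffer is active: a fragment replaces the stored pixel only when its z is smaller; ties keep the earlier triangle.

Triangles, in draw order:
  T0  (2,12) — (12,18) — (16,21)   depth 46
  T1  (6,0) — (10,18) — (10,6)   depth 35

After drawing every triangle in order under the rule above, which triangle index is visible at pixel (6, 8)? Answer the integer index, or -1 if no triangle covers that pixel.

T0:
  2·area = 6
  edge (2, 12)→(12, 18): d=(10,6) right/bottom  bias=-1
  edge (12, 18)→(16, 21): d=(4,3) right/bottom  bias=-1
  edge (16, 21)→(2, 12): d=(-14,-9) top-left  bias=+0
    (3,7)@(7, 15): e=[0,3,3] → .  [on edge]
    (6,9)@(13, 19): e=[4,1,1] → X
    (7,9)@(15, 19): e=[-8,-5,19] → .
    (6,10)@(13, 21): e=[24,9,-27] → .
  covered (1 px):
    . . . . . . . .
    . . . . . . . .
    . . . . . . . .
    . . . . . . . .
    . . . . . . . .
    . . . . . . . .
    . . . . . . . .
    . . . . . . . .
    . . . . . . . .
    . . . . . . X .
    . . . . . . . .
T1:
  2·area = 48  (B↔C swapped to make it positive)
  edge (6, 0)→(10, 6): d=(4,6) right/bottom  bias=-1
  edge (10, 6)→(10, 18): d=(0,12) right/bottom  bias=-1
  edge (10, 18)→(6, 0): d=(-4,-18) top-left  bias=+0
    (3,1)@(7, 3): e=[6,36,6] → X
    (4,1)@(9, 3): e=[-6,12,42] → .
    (3,2)@(7, 5): e=[14,36,-2] → .
    (4,2)@(9, 5): e=[2,12,34] → X
    (5,2)@(11, 5): e=[-10,-12,70] → .
    (4,3)@(9, 7): e=[10,12,26] → X
    (5,3)@(11, 7): e=[-2,-12,62] → .
    (4,4)@(9, 9): e=[18,12,18] → X
    (5,4)@(11, 9): e=[6,-12,54] → .
    (4,5)@(9, 11): e=[26,12,10] → X
    (5,5)@(11, 11): e=[14,-12,46] → .
    (4,6)@(9, 13): e=[34,12,2] → X
  covered (6 px):
    . . . . . . . .
    . . . X . . . .
    . . . . X . . .
    . . . . X . . .
    . . . . X . . .
    . . . . X . . .
    . . . . X . . .
    . . . . . . . .
    . . . . . . . .
    . . . . . . . .
    . . . . . . . .

Z-buffer (winner per pixel, '.' = empty):
  . . . . . . . .
  . . . 1 . . . .
  . . . . 1 . . .
  . . . . 1 . . .
  . . . . 1 . . .
  . . . . 1 . . .
  . . . . 1 . . .
  . . . . . . . .
  . . . . . . . .
  . . . . . . 0 .
  . . . . . . . .

Final: -1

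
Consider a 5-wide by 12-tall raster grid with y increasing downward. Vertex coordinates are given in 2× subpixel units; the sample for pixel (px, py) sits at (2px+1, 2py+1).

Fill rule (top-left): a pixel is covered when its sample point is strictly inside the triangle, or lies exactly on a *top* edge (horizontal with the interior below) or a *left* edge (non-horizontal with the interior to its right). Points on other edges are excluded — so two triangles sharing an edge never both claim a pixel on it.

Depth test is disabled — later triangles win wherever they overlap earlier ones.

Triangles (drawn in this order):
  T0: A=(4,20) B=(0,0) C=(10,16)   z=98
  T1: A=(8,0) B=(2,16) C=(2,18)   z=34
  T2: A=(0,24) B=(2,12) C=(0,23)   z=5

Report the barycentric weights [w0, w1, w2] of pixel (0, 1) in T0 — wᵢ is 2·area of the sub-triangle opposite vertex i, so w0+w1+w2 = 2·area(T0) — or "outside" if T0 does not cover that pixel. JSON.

T0:
  2·area = 136
  edge (4, 20)→(0, 0): d=(-4,-20) top-left  bias=+0
  edge (0, 0)→(10, 16): d=(10,16) right/bottom  bias=-1
  edge (10, 16)→(4, 20): d=(-6,4) right/bottom  bias=-1
    (0,1)@(1, 3): e=[8,14,114] → #
    (1,1)@(3, 3): e=[48,-18,106] → ·
    (0,2)@(1, 5): e=[0,34,102] → #  [on edge]
    (1,2)@(3, 5): e=[40,2,94] → #
    (2,2)@(5, 5): e=[80,-30,86] → ·
    (0,3)@(1, 7): e=[-8,54,90] → ·
    (1,3)@(3, 7): e=[32,22,82] → #
    (2,3)@(5, 7): e=[72,-10,74] → ·
    (1,4)@(3, 9): e=[24,42,70] → #
    (2,4)@(5, 9): e=[64,10,62] → #
    (3,4)@(7, 9): e=[104,-22,54] → ·
    (1,5)@(3, 11): e=[16,62,58] → #
    (1,7)@(3, 15): e=[0,102,34] → #  [on edge]
  covered (18 px):
    · · · · ·
    # · · · ·
    # # · · ·
    · # · · ·
    · # # · ·
    · # # · ·
    · # # # ·
    · # # # #
    · · # # ·
    · · # · ·
    · · · · ·
    · · · · ·
T1:
  2·area = 12  (B↔C swapped to make it positive)
  edge (8, 0)→(2, 18): d=(-6,18) right/bottom  bias=-1
  edge (2, 18)→(2, 16): d=(0,-2) top-left  bias=+0
  edge (2, 16)→(8, 0): d=(6,-16) top-left  bias=+0
    (3,1)@(7, 3): e=[0,10,2] → ·  [on edge]
    (2,4)@(5, 9): e=[0,6,6] → ·  [on edge]
    (1,7)@(3, 15): e=[0,2,10] → ·  [on edge]
    (0,10)@(1, 21): e=[0,-2,14] → ·  [on edge]
  covered (0 px):
    · · · · ·
    · · · · ·
    · · · · ·
    · · · · ·
    · · · · ·
    · · · · ·
    · · · · ·
    · · · · ·
    · · · · ·
    · · · · ·
    · · · · ·
    · · · · ·
T2:
  2·area = 2  (B↔C swapped to make it positive)
  edge (0, 24)→(0, 23): d=(0,-1) top-left  bias=+0
  edge (0, 23)→(2, 12): d=(2,-11) top-left  bias=+0
  edge (2, 12)→(0, 24): d=(-2,12) right/bottom  bias=-1
  covered (0 px):
    · · · · ·
    · · · · ·
    · · · · ·
    · · · · ·
    · · · · ·
    · · · · ·
    · · · · ·
    · · · · ·
    · · · · ·
    · · · · ·
    · · · · ·
    · · · · ·

Result: [14,114,8]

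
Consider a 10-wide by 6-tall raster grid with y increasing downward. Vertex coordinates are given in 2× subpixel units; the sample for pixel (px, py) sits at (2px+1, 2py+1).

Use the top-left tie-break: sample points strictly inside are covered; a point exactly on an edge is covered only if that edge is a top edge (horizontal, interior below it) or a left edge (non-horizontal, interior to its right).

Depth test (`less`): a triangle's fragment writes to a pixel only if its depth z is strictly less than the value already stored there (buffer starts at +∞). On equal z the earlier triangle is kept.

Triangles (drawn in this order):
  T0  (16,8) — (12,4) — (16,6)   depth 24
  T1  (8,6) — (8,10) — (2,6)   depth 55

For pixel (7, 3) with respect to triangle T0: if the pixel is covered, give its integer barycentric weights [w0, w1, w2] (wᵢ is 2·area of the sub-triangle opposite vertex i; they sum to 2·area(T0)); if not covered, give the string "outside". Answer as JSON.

T0:
  2·area = 8
  edge (16, 8)→(12, 4): d=(-4,-4) top-left  bias=+0
  edge (12, 4)→(16, 6): d=(4,2) right/bottom  bias=-1
  edge (16, 6)→(16, 8): d=(0,2) right/bottom  bias=-1
    (4,0)@(9, 1): e=[0,-6,14] → ·  [on edge]
    (5,1)@(11, 3): e=[0,-2,10] → ·  [on edge]
    (6,2)@(13, 5): e=[0,2,6] → #  [on edge]
    (7,2)@(15, 5): e=[8,-2,2] → ·
    (6,3)@(13, 7): e=[-8,10,6] → ·
    (7,3)@(15, 7): e=[0,6,2] → #  [on edge]
    (8,3)@(17, 7): e=[8,2,-2] → ·
    (7,4)@(15, 9): e=[-8,14,2] → ·
    (8,4)@(17, 9): e=[0,10,-2] → ·  [on edge]
    (9,5)@(19, 11): e=[0,14,-6] → ·  [on edge]
  covered (2 px):
    · · · · · · · · · ·
    · · · · · · · · · ·
    · · · · · · # · · ·
    · · · · · · · # · ·
    · · · · · · · · · ·
    · · · · · · · · · ·
T1:
  2·area = 24
  edge (8, 6)→(8, 10): d=(0,4) right/bottom  bias=-1
  edge (8, 10)→(2, 6): d=(-6,-4) top-left  bias=+0
  edge (2, 6)→(8, 6): d=(6,0) top-left  bias=+0
    (2,3)@(5, 7): e=[12,6,6] → #
    (3,3)@(7, 7): e=[4,14,6] → #
    (4,3)@(9, 7): e=[-4,22,6] → ·
    (2,4)@(5, 9): e=[12,-6,18] → ·
    (3,4)@(7, 9): e=[4,2,18] → #
    (4,4)@(9, 9): e=[-4,10,18] → ·
    (3,5)@(7, 11): e=[4,-10,30] → ·
  covered (3 px):
    · · · · · · · · · ·
    · · · · · · · · · ·
    · · · · · · · · · ·
    · · # # · · · · · ·
    · · · # · · · · · ·
    · · · · · · · · · ·

Result: [6,2,0]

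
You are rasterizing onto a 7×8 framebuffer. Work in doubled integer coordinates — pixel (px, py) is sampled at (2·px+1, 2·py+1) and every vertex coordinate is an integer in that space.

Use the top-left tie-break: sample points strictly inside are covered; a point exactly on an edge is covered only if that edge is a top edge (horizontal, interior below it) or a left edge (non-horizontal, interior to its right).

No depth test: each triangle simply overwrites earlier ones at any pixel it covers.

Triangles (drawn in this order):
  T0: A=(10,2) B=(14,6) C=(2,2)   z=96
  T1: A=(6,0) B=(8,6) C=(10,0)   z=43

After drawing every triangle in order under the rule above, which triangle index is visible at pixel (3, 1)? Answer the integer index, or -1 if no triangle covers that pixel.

T0:
  2·area = 32
  edge (10, 2)→(14, 6): d=(4,4) right/bottom  bias=-1
  edge (14, 6)→(2, 2): d=(-12,-4) top-left  bias=+0
  edge (2, 2)→(10, 2): d=(8,0) top-left  bias=+0
    (4,0)@(9, 1): e=[0,40,-8] → .  [on edge]
    (2,1)@(5, 3): e=[24,0,8] → X  [on edge]
    (3,1)@(7, 3): e=[16,8,8] → X
    (4,1)@(9, 3): e=[8,16,8] → X
    (5,1)@(11, 3): e=[0,24,8] → .  [on edge]
    (2,2)@(5, 5): e=[32,-24,24] → .
    (3,2)@(7, 5): e=[24,-16,24] → .
    (4,2)@(9, 5): e=[16,-8,24] → .
    (5,2)@(11, 5): e=[8,0,24] → X  [on edge]
    (6,2)@(13, 5): e=[0,8,24] → .  [on edge]
    (5,3)@(11, 7): e=[16,-24,40] → .
  covered (4 px):
    . . . . . . .
    . . X X X . .
    . . . . . X .
    . . . . . . .
    . . . . . . .
    . . . . . . .
    . . . . . . .
    . . . . . . .
T1:
  2·area = 24  (B↔C swapped to make it positive)
  edge (6, 0)→(10, 0): d=(4,0) top-left  bias=+0
  edge (10, 0)→(8, 6): d=(-2,6) right/bottom  bias=-1
  edge (8, 6)→(6, 0): d=(-2,-6) top-left  bias=+0
    (3,0)@(7, 1): e=[4,16,4] → X
    (4,0)@(9, 1): e=[4,4,16] → X
    (5,0)@(11, 1): e=[4,-8,28] → .
    (3,1)@(7, 3): e=[12,12,0] → X  [on edge]
    (4,1)@(9, 3): e=[12,0,12] → .  [on edge]
    (3,2)@(7, 5): e=[20,8,-4] → .
    (3,4)@(7, 9): e=[36,0,-12] → .  [on edge]
    (4,4)@(9, 9): e=[36,-12,0] → .  [on edge]
    (2,7)@(5, 15): e=[60,0,-36] → .  [on edge]
    (5,7)@(11, 15): e=[60,-36,0] → .  [on edge]
  covered (3 px):
    . . . X X . .
    . . . X . . .
    . . . . . . .
    . . . . . . .
    . . . . . . .
    . . . . . . .
    . . . . . . .
    . . . . . . .

Z-buffer (winner per pixel, '.' = empty):
  . . . 1 1 . .
  . . 0 1 0 . .
  . . . . . 0 .
  . . . . . . .
  . . . . . . .
  . . . . . . .
  . . . . . . .
  . . . . . . .

Answer: 1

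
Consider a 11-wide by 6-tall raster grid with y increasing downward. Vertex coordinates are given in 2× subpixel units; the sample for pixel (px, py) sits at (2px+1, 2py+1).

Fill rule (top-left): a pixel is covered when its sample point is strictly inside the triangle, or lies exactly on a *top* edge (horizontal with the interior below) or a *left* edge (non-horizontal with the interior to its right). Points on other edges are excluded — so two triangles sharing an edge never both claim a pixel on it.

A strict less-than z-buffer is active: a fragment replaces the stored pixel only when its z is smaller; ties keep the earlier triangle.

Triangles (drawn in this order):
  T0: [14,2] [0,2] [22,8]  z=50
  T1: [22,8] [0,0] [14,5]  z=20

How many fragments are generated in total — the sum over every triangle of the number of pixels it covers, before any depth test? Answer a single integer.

T0:
  2·area = 84  (B↔C swapped to make it positive)
  edge (14, 2)→(22, 8): d=(8,6) right/bottom  bias=-1
  edge (22, 8)→(0, 2): d=(-22,-6) top-left  bias=+0
  edge (0, 2)→(14, 2): d=(14,0) top-left  bias=+0
    (2,1)@(5, 3): e=[62,8,14] → █
    (3,1)@(7, 3): e=[50,20,14] → █
    (4,1)@(9, 3): e=[38,32,14] → █
    (5,1)@(11, 3): e=[26,44,14] → █
    (6,1)@(13, 3): e=[14,56,14] → █
    (7,1)@(15, 3): e=[2,68,14] → █
    (8,1)@(17, 3): e=[-10,80,14] → ·
    (2,2)@(5, 5): e=[78,-36,42] → ·
    (3,2)@(7, 5): e=[66,-24,42] → ·
    (4,2)@(9, 5): e=[54,-12,42] → ·
    (5,2)@(11, 5): e=[42,0,42] → █  [on edge]
    (8,2)@(17, 5): e=[6,36,42] → █
  covered (11 px):
    · · · · · · · · · · ·
    · · █ █ █ █ █ █ · · ·
    · · · · · █ █ █ █ · ·
    · · · · · · · · · █ ·
    · · · · · · · · · · ·
    · · · · · · · · · · ·
T1:
  2·area = 2
  edge (22, 8)→(0, 0): d=(-22,-8) top-left  bias=+0
  edge (0, 0)→(14, 5): d=(14,5) right/bottom  bias=-1
  edge (14, 5)→(22, 8): d=(8,3) right/bottom  bias=-1
  covered (0 px):
    · · · · · · · · · · ·
    · · · · · · · · · · ·
    · · · · · · · · · · ·
    · · · · · · · · · · ·
    · · · · · · · · · · ·
    · · · · · · · · · · ·

Result: 11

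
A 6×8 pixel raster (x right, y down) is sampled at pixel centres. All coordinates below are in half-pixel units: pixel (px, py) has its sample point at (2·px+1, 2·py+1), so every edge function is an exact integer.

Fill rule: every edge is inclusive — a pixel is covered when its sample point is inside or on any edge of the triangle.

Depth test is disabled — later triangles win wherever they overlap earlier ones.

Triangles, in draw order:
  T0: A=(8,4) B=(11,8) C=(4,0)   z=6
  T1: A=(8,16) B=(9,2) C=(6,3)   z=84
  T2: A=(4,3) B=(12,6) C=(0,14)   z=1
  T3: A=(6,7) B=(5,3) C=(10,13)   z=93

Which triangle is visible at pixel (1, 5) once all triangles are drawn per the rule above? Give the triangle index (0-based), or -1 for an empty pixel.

T0:
  2·area = 4
  edge (8, 4)→(11, 8): d=(3,4) inclusive
  edge (11, 8)→(4, 0): d=(-7,-8) inclusive
  edge (4, 0)→(8, 4): d=(4,4) inclusive
    (2,0)@(5, 1): e=[3,1,0] → █  [on edge]
    (3,0)@(7, 1): e=[-5,17,-8] → ·
    (2,1)@(5, 3): e=[9,-13,8] → ·
    (3,1)@(7, 3): e=[1,3,0] → █  [on edge]
    (4,1)@(9, 3): e=[-7,19,-8] → ·
    (3,2)@(7, 5): e=[7,-11,8] → ·
    (4,2)@(9, 5): e=[-1,5,0] → ·  [on edge]
    (5,3)@(11, 7): e=[-3,7,0] → ·  [on edge]
  covered (2 px):
    · · █ · · ·
    · · · █ · ·
    · · · · · ·
    · · · · · ·
    · · · · · ·
    · · · · · ·
    · · · · · ·
    · · · · · ·
T1:
  2·area = 41  (B↔C swapped to make it positive)
  edge (8, 16)→(6, 3): d=(-2,-13) inclusive
  edge (6, 3)→(9, 2): d=(3,-1) inclusive
  edge (9, 2)→(8, 16): d=(-1,14) inclusive
    (3,1)@(7, 3): e=[13,1,27] → █
    (4,1)@(9, 3): e=[39,3,-1] → ·
    (3,2)@(7, 5): e=[9,7,25] → █
    (4,2)@(9, 5): e=[35,9,-3] → ·
    (3,3)@(7, 7): e=[5,13,23] → █
    (4,3)@(9, 7): e=[31,15,-5] → ·
    (3,4)@(7, 9): e=[1,19,21] → █
    (4,4)@(9, 9): e=[27,21,-7] → ·
    (3,5)@(7, 11): e=[-3,25,19] → ·
  covered (4 px):
    · · · · · ·
    · · · █ · ·
    · · · █ · ·
    · · · █ · ·
    · · · █ · ·
    · · · · · ·
    · · · · · ·
    · · · · · ·
T2:
  2·area = 100
  edge (4, 3)→(12, 6): d=(8,3) inclusive
  edge (12, 6)→(0, 14): d=(-12,8) inclusive
  edge (0, 14)→(4, 3): d=(4,-11) inclusive
    (2,2)@(5, 5): e=[13,68,19] → █
    (3,2)@(7, 5): e=[7,52,41] → █
    (4,2)@(9, 5): e=[1,36,63] → █
    (5,2)@(11, 5): e=[-5,20,85] → ·
    (1,3)@(3, 7): e=[35,60,5] → █
    (5,3)@(11, 7): e=[11,-4,93] → ·
    (1,4)@(3, 9): e=[51,36,13] → █
    (4,4)@(9, 9): e=[33,-12,79] → ·
    (1,5)@(3, 11): e=[67,12,21] → █
    (2,5)@(5, 11): e=[61,-4,43] → ·
    (3,5)@(7, 11): e=[55,-20,65] → ·
    (0,6)@(1, 13): e=[89,4,7] → █
  covered (12 px):
    · · · · · ·
    · · · · · ·
    · · █ █ █ ·
    · █ █ █ █ ·
    · █ █ █ · ·
    · █ · · · ·
    █ · · · · ·
    · · · · · ·
T3:
  2·area = 10
  edge (6, 7)→(5, 3): d=(-1,-4) inclusive
  edge (5, 3)→(10, 13): d=(5,10) inclusive
  edge (10, 13)→(6, 7): d=(-4,-6) inclusive
    (2,1)@(5, 3): e=[0,0,10] → █  [on edge]
    (3,1)@(7, 3): e=[8,-20,22] → ·
    (2,2)@(5, 5): e=[-2,10,2] → ·
    (3,3)@(7, 7): e=[4,0,6] → █  [on edge]
    (4,3)@(9, 7): e=[12,-20,18] → ·
    (3,4)@(7, 9): e=[2,10,-2] → ·
    (3,5)@(7, 11): e=[0,20,-10] → ·  [on edge]
    (4,5)@(9, 11): e=[8,0,2] → █  [on edge]
    (5,5)@(11, 11): e=[16,-20,14] → ·
    (4,6)@(9, 13): e=[6,10,-6] → ·
    (5,7)@(11, 15): e=[12,0,-2] → ·  [on edge]
  covered (3 px):
    · · · · · ·
    · · █ · · ·
    · · · · · ·
    · · · █ · ·
    · · · · · ·
    · · · · █ ·
    · · · · · ·
    · · · · · ·

Z-buffer (winner per pixel, '.' = empty):
  . . 0 . . .
  . . 3 1 . .
  . . 2 2 2 .
  . 2 2 3 2 .
  . 2 2 2 . .
  . 2 . . 3 .
  2 . . . . .
  . . . . . .

Answer: 2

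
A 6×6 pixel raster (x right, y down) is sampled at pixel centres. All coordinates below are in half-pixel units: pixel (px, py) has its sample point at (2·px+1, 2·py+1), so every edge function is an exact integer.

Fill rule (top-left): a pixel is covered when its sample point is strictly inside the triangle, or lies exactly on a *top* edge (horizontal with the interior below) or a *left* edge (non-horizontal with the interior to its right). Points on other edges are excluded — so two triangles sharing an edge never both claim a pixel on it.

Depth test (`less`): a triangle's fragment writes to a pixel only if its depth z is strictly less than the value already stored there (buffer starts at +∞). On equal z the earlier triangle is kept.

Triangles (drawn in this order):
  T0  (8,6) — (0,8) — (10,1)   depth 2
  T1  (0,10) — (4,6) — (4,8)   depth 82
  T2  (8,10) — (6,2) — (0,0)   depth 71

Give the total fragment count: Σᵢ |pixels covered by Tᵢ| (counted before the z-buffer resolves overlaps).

T0:
  2·area = 36
  edge (8, 6)→(0, 8): d=(-8,2) right/bottom  bias=-1
  edge (0, 8)→(10, 1): d=(10,-7) top-left  bias=+0
  edge (10, 1)→(8, 6): d=(-2,5) right/bottom  bias=-1
    (4,1)@(9, 3): e=[22,13,1] → █
    (5,1)@(11, 3): e=[18,27,-9] → ·
    (2,2)@(5, 5): e=[14,5,17] → █
    (3,2)@(7, 5): e=[10,19,7] → █
    (4,2)@(9, 5): e=[6,33,-3] → ·
    (1,3)@(3, 7): e=[2,11,23] → █
    (2,3)@(5, 7): e=[-2,25,13] → ·
    (3,3)@(7, 7): e=[-6,39,3] → ·
    (1,4)@(3, 9): e=[-14,31,19] → ·
  covered (4 px):
    · · · · · ·
    · · · · █ ·
    · · █ █ · ·
    · █ · · · ·
    · · · · · ·
    · · · · · ·
T1:
  2·area = 8
  edge (0, 10)→(4, 6): d=(4,-4) top-left  bias=+0
  edge (4, 6)→(4, 8): d=(0,2) right/bottom  bias=-1
  edge (4, 8)→(0, 10): d=(-4,2) right/bottom  bias=-1
    (4,0)@(9, 1): e=[0,-10,18] → ·  [on edge]
    (3,1)@(7, 3): e=[0,-6,14] → ·  [on edge]
    (2,2)@(5, 5): e=[0,-2,10] → ·  [on edge]
    (1,3)@(3, 7): e=[0,2,6] → █  [on edge]
    (2,3)@(5, 7): e=[8,-2,2] → ·
    (0,4)@(1, 9): e=[0,6,2] → █  [on edge]
    (1,4)@(3, 9): e=[8,2,-2] → ·
    (0,5)@(1, 11): e=[8,6,-6] → ·
  covered (2 px):
    · · · · · ·
    · · · · · ·
    · · · · · ·
    · █ · · · ·
    █ · · · · ·
    · · · · · ·
T2:
  2·area = 44  (B↔C swapped to make it positive)
  edge (8, 10)→(0, 0): d=(-8,-10) top-left  bias=+0
  edge (0, 0)→(6, 2): d=(6,2) right/bottom  bias=-1
  edge (6, 2)→(8, 10): d=(2,8) right/bottom  bias=-1
    (0,0)@(1, 1): e=[2,4,38] → █
    (1,0)@(3, 1): e=[22,0,22] → ·  [on edge]
    (0,1)@(1, 3): e=[-14,16,42] → ·
    (1,1)@(3, 3): e=[6,12,26] → █
    (2,1)@(5, 3): e=[26,8,10] → █
    (3,1)@(7, 3): e=[46,4,-6] → ·
    (4,1)@(9, 3): e=[66,0,-22] → ·  [on edge]
    (1,2)@(3, 5): e=[-10,24,30] → ·
    (2,2)@(5, 5): e=[10,20,14] → █
    (3,2)@(7, 5): e=[30,16,-2] → ·
    (2,3)@(5, 7): e=[-6,32,18] → ·
    (3,3)@(7, 7): e=[14,28,2] → █
  covered (5 px):
    █ · · · · ·
    · █ █ · · ·
    · · █ · · ·
    · · · █ · ·
    · · · · · ·
    · · · · · ·

Final: 11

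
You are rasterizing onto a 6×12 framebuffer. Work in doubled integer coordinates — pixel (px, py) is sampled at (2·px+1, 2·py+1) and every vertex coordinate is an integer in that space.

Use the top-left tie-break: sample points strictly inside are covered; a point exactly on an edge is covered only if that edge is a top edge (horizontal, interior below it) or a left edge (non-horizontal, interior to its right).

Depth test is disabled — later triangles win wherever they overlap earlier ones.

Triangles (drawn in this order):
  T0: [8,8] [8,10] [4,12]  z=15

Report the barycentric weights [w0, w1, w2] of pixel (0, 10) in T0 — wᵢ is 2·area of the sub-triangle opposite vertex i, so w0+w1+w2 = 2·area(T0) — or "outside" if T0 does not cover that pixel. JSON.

T0:
  2·area = 8
  edge (8, 8)→(8, 10): d=(0,2) right/bottom  bias=-1
  edge (8, 10)→(4, 12): d=(-4,2) right/bottom  bias=-1
  edge (4, 12)→(8, 8): d=(4,-4) top-left  bias=+0
    (5,2)@(11, 5): e=[-6,14,0] → .  [on edge]
    (4,3)@(9, 7): e=[-2,10,0] → .  [on edge]
    (3,4)@(7, 9): e=[2,6,0] → X  [on edge]
    (4,4)@(9, 9): e=[-2,2,8] → .
    (2,5)@(5, 11): e=[6,2,0] → X  [on edge]
    (3,5)@(7, 11): e=[2,-2,8] → .
    (1,6)@(3, 13): e=[10,-2,0] → .  [on edge]
    (2,6)@(5, 13): e=[6,-6,8] → .
    (0,7)@(1, 15): e=[14,-6,0] → .  [on edge]
  covered (2 px):
    . . . . . .
    . . . . . .
    . . . . . .
    . . . . . .
    . . . X . .
    . . X . . .
    . . . . . .
    . . . . . .
    . . . . . .
    . . . . . .
    . . . . . .
    . . . . . .

Answer: "outside"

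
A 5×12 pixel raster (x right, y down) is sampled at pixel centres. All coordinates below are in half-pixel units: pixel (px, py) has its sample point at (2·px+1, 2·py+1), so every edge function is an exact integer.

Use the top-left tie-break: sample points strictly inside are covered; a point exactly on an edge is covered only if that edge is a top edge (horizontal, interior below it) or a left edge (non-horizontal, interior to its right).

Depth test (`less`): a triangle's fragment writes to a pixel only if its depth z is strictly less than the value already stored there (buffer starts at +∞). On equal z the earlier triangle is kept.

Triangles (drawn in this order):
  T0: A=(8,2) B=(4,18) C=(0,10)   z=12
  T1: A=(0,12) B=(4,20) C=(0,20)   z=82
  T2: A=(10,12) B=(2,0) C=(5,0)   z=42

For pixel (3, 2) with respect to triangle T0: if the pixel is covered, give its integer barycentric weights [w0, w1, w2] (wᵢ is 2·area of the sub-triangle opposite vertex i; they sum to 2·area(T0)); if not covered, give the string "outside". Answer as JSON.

T0:
  2·area = 96
  edge (8, 2)→(4, 18): d=(-4,16) right/bottom  bias=-1
  edge (4, 18)→(0, 10): d=(-4,-8) top-left  bias=+0
  edge (0, 10)→(8, 2): d=(8,-8) top-left  bias=+0
    (4,0)@(9, 1): e=[-12,108,0] → ·  [on edge]
    (3,1)@(7, 3): e=[12,84,0] → #  [on edge]
    (4,1)@(9, 3): e=[-20,100,16] → ·
    (2,2)@(5, 5): e=[36,60,0] → #  [on edge]
    (4,2)@(9, 5): e=[-28,92,32] → ·
    (1,3)@(3, 7): e=[60,36,0] → #  [on edge]
    (3,3)@(7, 7): e=[-4,68,32] → ·
    (0,4)@(1, 9): e=[84,12,0] → #  [on edge]
    (3,4)@(7, 9): e=[-12,60,48] → ·
    (0,5)@(1, 11): e=[76,4,16] → #
    (3,5)@(7, 11): e=[-20,52,64] → ·
    (0,6)@(1, 13): e=[68,-4,32] → ·
  covered (14 px):
    · · · · ·
    · · · # ·
    · · # # ·
    · # # · ·
    # # # · ·
    # # # · ·
    · # # · ·
    · # · · ·
    · · · · ·
    · · · · ·
    · · · · ·
    · · · · ·
T1:
  2·area = 32
  edge (0, 12)→(4, 20): d=(4,8) right/bottom  bias=-1
  edge (4, 20)→(0, 20): d=(-4,0) right/bottom  bias=-1
  edge (0, 20)→(0, 12): d=(0,-8) top-left  bias=+0
    (0,7)@(1, 15): e=[4,20,8] → #
    (1,7)@(3, 15): e=[-12,20,24] → ·
    (0,8)@(1, 17): e=[12,12,8] → #
    (1,8)@(3, 17): e=[-4,12,24] → ·
    (0,9)@(1, 19): e=[20,4,8] → #
    (1,9)@(3, 19): e=[4,4,24] → #
    (2,9)@(5, 19): e=[-12,4,40] → ·
    (0,10)@(1, 21): e=[28,-4,8] → ·
    (1,10)@(3, 21): e=[12,-4,24] → ·
  covered (4 px):
    · · · · ·
    · · · · ·
    · · · · ·
    · · · · ·
    · · · · ·
    · · · · ·
    · · · · ·
    # · · · ·
    # · · · ·
    # # · · ·
    · · · · ·
    · · · · ·
T2:
  2·area = 36
  edge (10, 12)→(2, 0): d=(-8,-12) top-left  bias=+0
  edge (2, 0)→(5, 0): d=(3,0) top-left  bias=+0
  edge (5, 0)→(10, 12): d=(5,12) right/bottom  bias=-1
    (1,0)@(3, 1): e=[4,3,29] → #
    (2,0)@(5, 1): e=[28,3,5] → #
    (3,0)@(7, 1): e=[52,3,-19] → ·
    (1,1)@(3, 3): e=[-12,9,39] → ·
    (2,1)@(5, 3): e=[12,9,15] → #
    (3,1)@(7, 3): e=[36,9,-9] → ·
    (2,2)@(5, 5): e=[-4,15,25] → ·
    (3,2)@(7, 5): e=[20,15,1] → #
    (4,2)@(9, 5): e=[44,15,-23] → ·
    (3,3)@(7, 7): e=[4,21,11] → #
    (4,3)@(9, 7): e=[28,21,-13] → ·
    (3,4)@(7, 9): e=[-12,27,21] → ·
  covered (5 px):
    · # # · ·
    · · # · ·
    · · · # ·
    · · · # ·
    · · · · ·
    · · · · ·
    · · · · ·
    · · · · ·
    · · · · ·
    · · · · ·
    · · · · ·
    · · · · ·

Answer: [76,16,4]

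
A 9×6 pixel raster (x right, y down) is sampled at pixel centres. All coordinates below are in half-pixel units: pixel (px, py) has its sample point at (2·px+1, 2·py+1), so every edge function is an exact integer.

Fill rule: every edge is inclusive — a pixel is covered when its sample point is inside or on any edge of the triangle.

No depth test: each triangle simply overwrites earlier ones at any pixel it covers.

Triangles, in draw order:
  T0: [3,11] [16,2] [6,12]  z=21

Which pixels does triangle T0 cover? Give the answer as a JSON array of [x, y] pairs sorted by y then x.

T0:
  2·area = 40
  edge (3, 11)→(16, 2): d=(13,-9) inclusive
  edge (16, 2)→(6, 12): d=(-10,10) inclusive
  edge (6, 12)→(3, 11): d=(-3,-1) inclusive
    (8,0)@(17, 1): e=[-4,0,44] → ·  [on edge]
    (7,1)@(15, 3): e=[4,0,36] → █  [on edge]
    (8,1)@(17, 3): e=[22,-20,38] → ·
    (6,2)@(13, 5): e=[12,0,28] → █  [on edge]
    (7,2)@(15, 5): e=[30,-20,30] → ·
    (4,3)@(9, 7): e=[2,20,18] → █
    (5,3)@(11, 7): e=[20,0,20] → █  [on edge]
    (6,3)@(13, 7): e=[38,-20,22] → ·
    (3,4)@(7, 9): e=[10,20,10] → █
    (4,4)@(9, 9): e=[28,0,12] → █  [on edge]
    (5,4)@(11, 9): e=[46,-20,14] → ·
    (1,5)@(3, 11): e=[0,40,0] → █  [on edge]
    (3,5)@(7, 11): e=[36,0,4] → █  [on edge]
  covered (9 px):
    · · · · · · · · ·
    · · · · · · · █ ·
    · · · · · · █ · ·
    · · · · █ █ · · ·
    · · · █ █ · · · ·
    · █ █ █ · · · · ·

Result: [[7,1],[6,2],[4,3],[5,3],[3,4],[4,4],[1,5],[2,5],[3,5]]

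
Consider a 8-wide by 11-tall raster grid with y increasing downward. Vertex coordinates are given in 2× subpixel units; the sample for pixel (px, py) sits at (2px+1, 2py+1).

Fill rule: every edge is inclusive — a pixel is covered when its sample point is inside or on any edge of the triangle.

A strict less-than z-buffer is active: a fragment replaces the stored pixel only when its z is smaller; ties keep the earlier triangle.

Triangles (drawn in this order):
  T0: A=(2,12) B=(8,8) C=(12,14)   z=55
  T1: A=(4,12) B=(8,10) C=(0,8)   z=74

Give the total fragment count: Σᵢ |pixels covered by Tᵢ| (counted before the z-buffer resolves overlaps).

T0:
  2·area = 52
  edge (2, 12)→(8, 8): d=(6,-4) inclusive
  edge (8, 8)→(12, 14): d=(4,6) inclusive
  edge (12, 14)→(2, 12): d=(-10,-2) inclusive
    (3,4)@(7, 9): e=[2,10,40] → #
    (4,4)@(9, 9): e=[10,-2,44] → ·
    (2,5)@(5, 11): e=[6,30,16] → #
    (4,5)@(9, 11): e=[22,6,24] → #
    (5,5)@(11, 11): e=[30,-6,28] → ·
    (2,6)@(5, 13): e=[18,38,-4] → ·
    (3,6)@(7, 13): e=[26,26,0] → #  [on edge]
    (5,6)@(11, 13): e=[42,2,8] → #
    (6,6)@(13, 13): e=[50,-10,12] → ·
    (3,7)@(7, 15): e=[38,34,-20] → ·
    (4,7)@(9, 15): e=[46,22,-16] → ·
    (5,7)@(11, 15): e=[54,10,-12] → ·
  covered (7 px):
    · · · · · · · ·
    · · · · · · · ·
    · · · · · · · ·
    · · · · · · · ·
    · · · # · · · ·
    · · # # # · · ·
    · · · # # # · ·
    · · · · · · · ·
    · · · · · · · ·
    · · · · · · · ·
    · · · · · · · ·
T1:
  2·area = 24  (B↔C swapped to make it positive)
  edge (4, 12)→(0, 8): d=(-4,-4) inclusive
  edge (0, 8)→(8, 10): d=(8,2) inclusive
  edge (8, 10)→(4, 12): d=(-4,2) inclusive
    (0,4)@(1, 9): e=[0,6,18] → #  [on edge]
    (1,4)@(3, 9): e=[8,2,14] → #
    (2,4)@(5, 9): e=[16,-2,10] → ·
    (0,5)@(1, 11): e=[-8,22,10] → ·
    (1,5)@(3, 11): e=[0,18,6] → #  [on edge]
    (2,5)@(5, 11): e=[8,14,2] → #
    (3,5)@(7, 11): e=[16,10,-2] → ·
    (1,6)@(3, 13): e=[-8,34,-2] → ·
    (2,6)@(5, 13): e=[0,30,-6] → ·  [on edge]
    (3,7)@(7, 15): e=[0,42,-18] → ·  [on edge]
    (4,8)@(9, 17): e=[0,54,-30] → ·  [on edge]
    (5,9)@(11, 19): e=[0,66,-42] → ·  [on edge]
    (6,10)@(13, 21): e=[0,78,-54] → ·  [on edge]
  covered (4 px):
    · · · · · · · ·
    · · · · · · · ·
    · · · · · · · ·
    · · · · · · · ·
    # # · · · · · ·
    · # # · · · · ·
    · · · · · · · ·
    · · · · · · · ·
    · · · · · · · ·
    · · · · · · · ·
    · · · · · · · ·

Final: 11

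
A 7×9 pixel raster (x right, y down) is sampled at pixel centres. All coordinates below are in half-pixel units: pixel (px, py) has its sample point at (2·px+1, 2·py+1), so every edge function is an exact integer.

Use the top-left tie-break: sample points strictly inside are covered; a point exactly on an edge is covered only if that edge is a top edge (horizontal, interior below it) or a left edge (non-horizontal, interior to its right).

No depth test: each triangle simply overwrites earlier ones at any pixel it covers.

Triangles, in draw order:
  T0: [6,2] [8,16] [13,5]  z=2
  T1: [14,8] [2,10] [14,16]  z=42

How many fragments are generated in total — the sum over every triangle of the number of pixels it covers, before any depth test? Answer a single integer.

T0:
  2·area = 92  (B↔C swapped to make it positive)
  edge (6, 2)→(13, 5): d=(7,3) right/bottom  bias=-1
  edge (13, 5)→(8, 16): d=(-5,11) right/bottom  bias=-1
  edge (8, 16)→(6, 2): d=(-2,-14) top-left  bias=+0
    (3,1)@(7, 3): e=[4,76,12] → █
    (4,1)@(9, 3): e=[-2,54,40] → ·
    (3,2)@(7, 5): e=[18,66,8] → █
    (4,2)@(9, 5): e=[12,44,36] → █
    (5,2)@(11, 5): e=[6,22,64] → █
    (6,2)@(13, 5): e=[0,0,92] → ·  [on edge]
    (3,3)@(7, 7): e=[32,56,4] → █
    (6,3)@(13, 7): e=[14,-10,88] → ·
    (3,4)@(7, 9): e=[46,46,0] → █  [on edge]
    (6,4)@(13, 9): e=[28,-20,84] → ·
    (3,5)@(7, 11): e=[60,36,-4] → ·
    (4,5)@(9, 11): e=[54,14,24] → █
  covered (12 px):
    · · · · · · ·
    · · · █ · · ·
    · · · █ █ █ ·
    · · · █ █ █ ·
    · · · █ █ █ ·
    · · · · █ · ·
    · · · · █ · ·
    · · · · · · ·
    · · · · · · ·
T1:
  2·area = 96  (B↔C swapped to make it positive)
  edge (14, 8)→(14, 16): d=(0,8) right/bottom  bias=-1
  edge (14, 16)→(2, 10): d=(-12,-6) top-left  bias=+0
  edge (2, 10)→(14, 8): d=(12,-2) top-left  bias=+0
    (4,4)@(9, 9): e=[40,54,2] → █
    (5,4)@(11, 9): e=[24,66,6] → █
    (6,4)@(13, 9): e=[8,78,10] → █
    (2,5)@(5, 11): e=[72,6,18] → █
    (3,5)@(7, 11): e=[56,18,22] → █
    (2,6)@(5, 13): e=[72,-18,42] → ·
    (3,6)@(7, 13): e=[56,-6,46] → ·
    (4,6)@(9, 13): e=[40,6,50] → █
    (4,7)@(9, 15): e=[40,-18,74] → ·
    (5,7)@(11, 15): e=[24,-6,78] → ·
    (6,7)@(13, 15): e=[8,6,82] → █
    (6,8)@(13, 17): e=[8,-18,106] → ·
  covered (12 px):
    · · · · · · ·
    · · · · · · ·
    · · · · · · ·
    · · · · · · ·
    · · · · █ █ █
    · · █ █ █ █ █
    · · · · █ █ █
    · · · · · · █
    · · · · · · ·

Result: 24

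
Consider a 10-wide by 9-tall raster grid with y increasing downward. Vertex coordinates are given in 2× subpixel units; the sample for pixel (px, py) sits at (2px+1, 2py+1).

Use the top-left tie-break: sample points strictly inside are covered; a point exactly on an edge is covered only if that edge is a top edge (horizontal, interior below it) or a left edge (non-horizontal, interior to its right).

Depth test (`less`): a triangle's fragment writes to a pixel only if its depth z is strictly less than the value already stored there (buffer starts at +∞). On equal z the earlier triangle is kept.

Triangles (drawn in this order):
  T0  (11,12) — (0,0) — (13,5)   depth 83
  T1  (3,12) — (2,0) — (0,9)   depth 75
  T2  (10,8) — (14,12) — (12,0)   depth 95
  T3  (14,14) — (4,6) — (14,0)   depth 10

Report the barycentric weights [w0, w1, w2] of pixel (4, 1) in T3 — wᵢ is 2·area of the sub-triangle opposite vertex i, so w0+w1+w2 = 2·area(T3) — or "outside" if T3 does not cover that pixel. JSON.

T0:
  2·area = 101
  edge (11, 12)→(0, 0): d=(-11,-12) top-left  bias=+0
  edge (0, 0)→(13, 5): d=(13,5) right/bottom  bias=-1
  edge (13, 5)→(11, 12): d=(-2,7) right/bottom  bias=-1
    (0,0)@(1, 1): e=[1,8,92] → █
    (1,0)@(3, 1): e=[25,-2,78] → ·
    (0,1)@(1, 3): e=[-21,34,88] → ·
    (1,1)@(3, 3): e=[3,24,74] → █
    (2,1)@(5, 3): e=[27,14,60] → █
    (3,1)@(7, 3): e=[51,4,46] → █
    (4,1)@(9, 3): e=[75,-6,32] → ·
    (1,2)@(3, 5): e=[-19,50,70] → ·
    (2,2)@(5, 5): e=[5,40,56] → █
    (4,2)@(9, 5): e=[53,20,28] → █
    (5,2)@(11, 5): e=[77,10,14] → █
    (6,2)@(13, 5): e=[101,0,0] → ·  [on edge]
  covered (14 px):
    █ · · · · · · · · ·
    · █ █ █ · · · · · ·
    · · █ █ █ █ · · · ·
    · · · █ █ █ · · · ·
    · · · · █ █ · · · ·
    · · · · · █ · · · ·
    · · · · · · · · · ·
    · · · · · · · · · ·
    · · · · · · · · · ·
T1:
  2·area = 33  (B↔C swapped to make it positive)
  edge (3, 12)→(0, 9): d=(-3,-3) top-left  bias=+0
  edge (0, 9)→(2, 0): d=(2,-9) top-left  bias=+0
  edge (2, 0)→(3, 12): d=(1,12) right/bottom  bias=-1
    (0,2)@(1, 5): e=[15,1,17] → █
    (1,2)@(3, 5): e=[21,19,-7] → ·
    (0,3)@(1, 7): e=[9,5,19] → █
    (1,3)@(3, 7): e=[15,23,-5] → ·
    (0,4)@(1, 9): e=[3,9,21] → █
    (1,4)@(3, 9): e=[9,27,-3] → ·
    (0,5)@(1, 11): e=[-3,13,23] → ·
  covered (3 px):
    · · · · · · · · · ·
    · · · · · · · · · ·
    █ · · · · · · · · ·
    █ · · · · · · · · ·
    █ · · · · · · · · ·
    · · · · · · · · · ·
    · · · · · · · · · ·
    · · · · · · · · · ·
    · · · · · · · · · ·
T2:
  2·area = 40  (B↔C swapped to make it positive)
  edge (10, 8)→(12, 0): d=(2,-8) top-left  bias=+0
  edge (12, 0)→(14, 12): d=(2,12) right/bottom  bias=-1
  edge (14, 12)→(10, 8): d=(-4,-4) top-left  bias=+0
    (1,0)@(3, 1): e=[-70,110,0] → ·  [on edge]
    (2,1)@(5, 3): e=[-50,90,0] → ·  [on edge]
    (3,2)@(7, 5): e=[-30,70,0] → ·  [on edge]
    (5,2)@(11, 5): e=[2,22,16] → █
    (6,2)@(13, 5): e=[18,-2,24] → ·
    (4,3)@(9, 7): e=[-10,50,0] → ·  [on edge]
    (5,3)@(11, 7): e=[6,26,8] → █
    (6,3)@(13, 7): e=[22,2,16] → █
    (7,3)@(15, 7): e=[38,-22,24] → ·
    (5,4)@(11, 9): e=[10,30,0] → █  [on edge]
    (7,4)@(15, 9): e=[42,-18,16] → ·
    (5,5)@(11, 11): e=[14,34,-8] → ·
    (6,5)@(13, 11): e=[30,10,0] → █  [on edge]
    (7,6)@(15, 13): e=[50,-10,0] → ·  [on edge]
    (8,7)@(17, 15): e=[70,-30,0] → ·  [on edge]
    (9,8)@(19, 17): e=[90,-50,0] → ·  [on edge]
  covered (6 px):
    · · · · · · · · · ·
    · · · · · · · · · ·
    · · · · · █ · · · ·
    · · · · · █ █ · · ·
    · · · · · █ █ · · ·
    · · · · · · █ · · ·
    · · · · · · · · · ·
    · · · · · · · · · ·
    · · · · · · · · · ·
T3:
  2·area = 140
  edge (14, 14)→(4, 6): d=(-10,-8) top-left  bias=+0
  edge (4, 6)→(14, 0): d=(10,-6) top-left  bias=+0
  edge (14, 0)→(14, 14): d=(0,14) right/bottom  bias=-1
    (6,0)@(13, 1): e=[122,4,14] → █
    (7,0)@(15, 1): e=[138,16,-14] → ·
    (4,1)@(9, 3): e=[70,0,70] → █  [on edge]
    (5,1)@(11, 3): e=[86,12,42] → █
    (7,1)@(15, 3): e=[118,36,-14] → ·
    (3,2)@(7, 5): e=[34,8,98] → █
    (7,2)@(15, 5): e=[98,56,-14] → ·
    (3,3)@(7, 7): e=[14,28,98] → █
    (7,3)@(15, 7): e=[78,76,-14] → ·
    (3,4)@(7, 9): e=[-6,48,98] → ·
    (4,4)@(9, 9): e=[10,60,70] → █
    (7,4)@(15, 9): e=[58,96,-14] → ·
  covered (18 px):
    · · · · · · █ · · ·
    · · · · █ █ █ · · ·
    · · · █ █ █ █ · · ·
    · · · █ █ █ █ · · ·
    · · · · █ █ █ · · ·
    · · · · · █ █ · · ·
    · · · · · · █ · · ·
    · · · · · · · · · ·
    · · · · · · · · · ·

Result: [0,70,70]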